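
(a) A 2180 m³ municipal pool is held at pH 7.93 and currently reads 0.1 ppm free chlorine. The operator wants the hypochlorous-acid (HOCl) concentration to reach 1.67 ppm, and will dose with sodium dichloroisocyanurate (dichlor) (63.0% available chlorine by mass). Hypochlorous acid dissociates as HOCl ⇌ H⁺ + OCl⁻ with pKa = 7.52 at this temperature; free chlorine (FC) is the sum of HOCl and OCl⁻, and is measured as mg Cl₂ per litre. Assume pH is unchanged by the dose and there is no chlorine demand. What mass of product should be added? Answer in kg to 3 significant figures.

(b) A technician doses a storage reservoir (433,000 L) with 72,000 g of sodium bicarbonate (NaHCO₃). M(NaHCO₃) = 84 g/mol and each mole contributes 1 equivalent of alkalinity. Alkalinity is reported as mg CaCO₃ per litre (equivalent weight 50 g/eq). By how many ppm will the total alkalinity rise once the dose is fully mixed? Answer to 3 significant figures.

(a) 20.3 kg; (b) 99.0 ppm

(a) Volume: 2180 m³ = 2,180,000 L.
(a) [OCl⁻]/[HOCl] = 10^(pH − pKa) = 10^(7.93 − 7.52) = 2.57; fraction as HOCl = 1/(1 + 2.57) = 0.2801.
(a) Free chlorine required for 1.67 ppm HOCl: 1.67 / 0.2801 = 5.963 ppm.
(a) FC to add: 5.963 − 0.1 = 5.863 mg/L as Cl₂.
(a) Cl₂ equivalent: 5.863 mg/L × 2,180,000 L = 12,780 g.
(a) Product at 63.0% available Cl: 12,780 / 0.63 = 20,290 g.

(b) Moles of NaHCO₃: 72,000 g ÷ 84 g/mol = 857.1 mol → 857.1 eq of alkalinity.
(b) As CaCO₃: 857.1 eq × 50 g/eq = 42,860 g.
(b) Rise: 42,860 g / 433,000 L × 1000 = 98.98 mg/L.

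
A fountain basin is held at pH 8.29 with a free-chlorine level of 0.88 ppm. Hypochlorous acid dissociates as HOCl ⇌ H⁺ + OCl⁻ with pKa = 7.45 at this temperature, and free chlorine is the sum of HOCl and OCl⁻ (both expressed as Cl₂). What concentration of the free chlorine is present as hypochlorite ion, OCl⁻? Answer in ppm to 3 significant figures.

0.769 ppm

[OCl⁻]/[HOCl] = 10^(pH − pKa) = 10^(8.29 − 7.45) = 10^0.84 = 6.918.
Fraction as HOCl = 1 / (1 + 6.918) = 0.1263.
OCl⁻ = (1 − 0.1263) × 0.88 ppm = 0.7689 ppm.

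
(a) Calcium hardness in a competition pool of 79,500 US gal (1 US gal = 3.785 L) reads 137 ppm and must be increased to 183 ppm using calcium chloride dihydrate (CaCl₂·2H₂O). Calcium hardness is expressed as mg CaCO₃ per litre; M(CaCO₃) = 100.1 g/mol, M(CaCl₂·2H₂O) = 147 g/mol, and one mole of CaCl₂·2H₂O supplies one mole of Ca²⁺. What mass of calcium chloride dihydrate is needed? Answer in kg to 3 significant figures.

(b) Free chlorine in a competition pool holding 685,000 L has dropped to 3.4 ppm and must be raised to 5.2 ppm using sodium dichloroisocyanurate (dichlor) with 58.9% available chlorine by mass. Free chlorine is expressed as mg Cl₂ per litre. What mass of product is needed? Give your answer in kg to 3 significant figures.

(a) 20.3 kg; (b) 2.09 kg

(a) Volume: 79,500 US gal × 3.785 L/gal = 300,908 L.
(a) Hardness to add: (183 − 137) = 46 mg/L as CaCO₃ × 300,908 L = 13,840 g as CaCO₃.
(a) Moles of Ca²⁺ (1 mol Ca²⁺ ≡ 1 mol CaCO₃): 13,840 / 100.1 g/mol = 138.3 mol.
(a) Mass of CaCl₂·2H₂O: 138.3 × 147 = 20,330 g.

(b) Chlorine deficit: 5.2 − 3.4 = 1.8 ppm = 1.8 mg/L as Cl₂.
(b) Cl₂ equivalent needed: 1.8 mg/L × 685,000 L = 1,233,000 mg = 1233 g.
(b) Product at 58.9% available chlorine: 1233 / 0.589 = 2093 g.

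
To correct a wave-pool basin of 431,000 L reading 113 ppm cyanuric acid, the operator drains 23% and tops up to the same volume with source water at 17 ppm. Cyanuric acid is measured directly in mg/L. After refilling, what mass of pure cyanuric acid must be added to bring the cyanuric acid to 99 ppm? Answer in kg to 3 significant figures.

After draining 23% and refilling: 113 × 0.77 + 17 × 0.23 = 90.92 ppm.
Deficit to target: 99 − 90.92 = 8.08 mg/L.
Mass: 8.08 mg/L × 431,000 L = 3482 g cyanuric acid.

3.48 kg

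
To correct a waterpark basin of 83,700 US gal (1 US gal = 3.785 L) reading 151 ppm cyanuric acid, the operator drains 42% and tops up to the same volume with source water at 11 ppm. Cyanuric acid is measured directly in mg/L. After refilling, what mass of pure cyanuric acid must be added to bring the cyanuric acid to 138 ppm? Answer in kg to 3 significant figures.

Volume: 83,700 US gal × 3.785 L/gal = 316,804 L.
After draining 42% and refilling: 151 × 0.58 + 11 × 0.42 = 92.2 ppm.
Deficit to target: 138 − 92.2 = 45.8 mg/L.
Mass: 45.8 mg/L × 316,804 L = 14,510 g cyanuric acid.

14.5 kg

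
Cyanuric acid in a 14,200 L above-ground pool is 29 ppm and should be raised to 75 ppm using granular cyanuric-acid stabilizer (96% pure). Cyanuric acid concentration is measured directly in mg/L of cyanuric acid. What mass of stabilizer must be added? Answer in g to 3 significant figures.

680 g

CYA to add: (75 − 29) = 46 mg/L × 14,200 L = 653.2 g cyanuric acid.
At 96% purity: 653.2 / 0.96 = 680.4 g product.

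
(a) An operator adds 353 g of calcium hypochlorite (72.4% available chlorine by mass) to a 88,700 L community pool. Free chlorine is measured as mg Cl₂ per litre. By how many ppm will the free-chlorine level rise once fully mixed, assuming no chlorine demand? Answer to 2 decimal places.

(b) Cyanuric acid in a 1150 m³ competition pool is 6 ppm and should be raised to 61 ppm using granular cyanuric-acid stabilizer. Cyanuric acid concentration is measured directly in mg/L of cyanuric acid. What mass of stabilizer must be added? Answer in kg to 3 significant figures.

(a) 2.88 ppm; (b) 63.2 kg

(a) Available chlorine delivered: 353 g × 0.724 = 255.6 g as Cl₂.
(a) Concentration rise: 255.6 g / 88,700 L = 2.881 mg/L = 2.88 ppm.

(b) Volume: 1150 m³ = 1,150,000 L.
(b) CYA to add: (61 − 6) = 55 mg/L × 1,150,000 L = 63,250 g cyanuric acid.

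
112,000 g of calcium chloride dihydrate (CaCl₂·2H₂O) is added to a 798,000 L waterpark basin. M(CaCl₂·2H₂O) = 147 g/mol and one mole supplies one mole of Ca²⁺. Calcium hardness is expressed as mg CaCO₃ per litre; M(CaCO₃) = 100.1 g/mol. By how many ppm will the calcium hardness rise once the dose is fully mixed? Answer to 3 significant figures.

Moles of Ca²⁺: 112,000 g ÷ 147 g/mol = 761.9 mol.
As CaCO₃: 761.9 mol × 100.1 g/mol = 76,270 g.
Rise: 76,270 g / 798,000 L × 1000 = 95.57 mg/L.

95.6 ppm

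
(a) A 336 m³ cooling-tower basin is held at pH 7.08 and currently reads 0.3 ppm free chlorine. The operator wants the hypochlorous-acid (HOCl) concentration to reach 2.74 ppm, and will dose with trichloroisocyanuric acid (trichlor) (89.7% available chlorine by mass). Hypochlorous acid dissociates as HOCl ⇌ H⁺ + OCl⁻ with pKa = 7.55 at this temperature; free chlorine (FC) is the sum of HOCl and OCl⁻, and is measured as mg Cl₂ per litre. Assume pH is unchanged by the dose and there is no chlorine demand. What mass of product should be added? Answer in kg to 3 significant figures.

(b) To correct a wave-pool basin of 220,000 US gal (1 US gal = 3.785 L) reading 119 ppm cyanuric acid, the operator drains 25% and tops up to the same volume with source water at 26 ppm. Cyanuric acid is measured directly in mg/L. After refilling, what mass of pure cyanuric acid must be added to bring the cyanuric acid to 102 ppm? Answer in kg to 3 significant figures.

(a) Volume: 336 m³ = 336,000 L.
(a) [OCl⁻]/[HOCl] = 10^(pH − pKa) = 10^(7.08 − 7.55) = 0.3388; fraction as HOCl = 1/(1 + 0.3388) = 0.7469.
(a) Free chlorine required for 2.74 ppm HOCl: 2.74 / 0.7469 = 3.668 ppm.
(a) FC to add: 3.668 − 0.3 = 3.368 mg/L as Cl₂.
(a) Cl₂ equivalent: 3.368 mg/L × 336,000 L = 1132 g.
(a) Product at 89.7% available Cl: 1132 / 0.897 = 1262 g.

(b) Volume: 220,000 US gal × 3.785 L/gal = 832,700 L.
(b) After draining 25% and refilling: 119 × 0.75 + 26 × 0.25 = 95.75 ppm.
(b) Deficit to target: 102 − 95.75 = 6.25 mg/L.
(b) Mass: 6.25 mg/L × 832,700 L = 5204 g cyanuric acid.

(a) 1.26 kg; (b) 5.20 kg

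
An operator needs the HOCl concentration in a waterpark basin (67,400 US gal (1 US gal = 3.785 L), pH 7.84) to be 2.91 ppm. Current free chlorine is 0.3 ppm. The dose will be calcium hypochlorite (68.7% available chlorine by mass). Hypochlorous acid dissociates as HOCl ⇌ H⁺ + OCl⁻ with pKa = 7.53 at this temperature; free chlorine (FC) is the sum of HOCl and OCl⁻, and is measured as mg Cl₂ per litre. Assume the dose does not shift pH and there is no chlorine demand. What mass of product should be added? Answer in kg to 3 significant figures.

Volume: 67,400 US gal × 3.785 L/gal = 255,109 L.
[OCl⁻]/[HOCl] = 10^(pH − pKa) = 10^(7.84 − 7.53) = 2.042; fraction as HOCl = 1/(1 + 2.042) = 0.3288.
Free chlorine required for 2.91 ppm HOCl: 2.91 / 0.3288 = 8.851 ppm.
FC to add: 8.851 − 0.3 = 8.551 mg/L as Cl₂.
Cl₂ equivalent: 8.551 mg/L × 255,109 L = 2182 g.
Product at 68.7% available Cl: 2182 / 0.687 = 3175 g.

3.18 kg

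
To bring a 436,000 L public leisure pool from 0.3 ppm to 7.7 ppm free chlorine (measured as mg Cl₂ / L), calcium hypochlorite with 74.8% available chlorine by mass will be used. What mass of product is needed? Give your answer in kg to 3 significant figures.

4.31 kg

Chlorine deficit: 7.7 − 0.3 = 7.4 ppm = 7.4 mg/L as Cl₂.
Cl₂ equivalent needed: 7.4 mg/L × 436,000 L = 3,226,000 mg = 3226 g.
Product at 74.8% available chlorine: 3226 / 0.748 = 4313 g.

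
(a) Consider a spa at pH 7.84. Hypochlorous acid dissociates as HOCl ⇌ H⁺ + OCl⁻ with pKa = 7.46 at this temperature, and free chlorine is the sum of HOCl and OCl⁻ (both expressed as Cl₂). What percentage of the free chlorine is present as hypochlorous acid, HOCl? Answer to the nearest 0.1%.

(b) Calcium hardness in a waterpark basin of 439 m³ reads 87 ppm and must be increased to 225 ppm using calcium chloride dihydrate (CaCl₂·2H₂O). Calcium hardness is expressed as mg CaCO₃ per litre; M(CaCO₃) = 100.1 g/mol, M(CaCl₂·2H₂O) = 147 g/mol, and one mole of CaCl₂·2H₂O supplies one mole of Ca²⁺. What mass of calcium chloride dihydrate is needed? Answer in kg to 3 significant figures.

(a) 29.4%; (b) 89.0 kg

(a) [OCl⁻]/[HOCl] = 10^(pH − pKa) = 10^(7.84 − 7.46) = 10^0.38 = 2.399.
(a) Fraction as HOCl = 1 / (1 + 2.399) = 0.2942.

(b) Volume: 439 m³ = 439,000 L.
(b) Hardness to add: (225 − 87) = 138 mg/L as CaCO₃ × 439,000 L = 60,580 g as CaCO₃.
(b) Moles of Ca²⁺ (1 mol Ca²⁺ ≡ 1 mol CaCO₃): 60,580 / 100.1 g/mol = 605.2 mol.
(b) Mass of CaCl₂·2H₂O: 605.2 × 147 = 88,970 g.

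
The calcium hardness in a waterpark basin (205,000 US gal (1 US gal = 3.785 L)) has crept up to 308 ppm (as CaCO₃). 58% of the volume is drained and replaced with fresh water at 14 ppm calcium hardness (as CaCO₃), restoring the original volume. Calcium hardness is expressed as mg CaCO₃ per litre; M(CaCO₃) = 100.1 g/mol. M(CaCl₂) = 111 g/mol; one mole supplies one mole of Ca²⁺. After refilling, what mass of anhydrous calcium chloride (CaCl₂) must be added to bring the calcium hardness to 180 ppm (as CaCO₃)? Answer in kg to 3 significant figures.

36.6 kg

Volume: 205,000 US gal × 3.785 L/gal = 775,925 L.
After draining 58% and refilling: 308 × 0.42 + 14 × 0.58 = 137.48 ppm.
Deficit to target: 180 − 137.48 = 42.52 mg/L.
As CaCO₃: 42.52 mg/L × 775,925 L = 32,990 g; ÷ 100.1 = 329.6 mol Ca²⁺.
Mass: 329.6 × 111 = 36,580 g.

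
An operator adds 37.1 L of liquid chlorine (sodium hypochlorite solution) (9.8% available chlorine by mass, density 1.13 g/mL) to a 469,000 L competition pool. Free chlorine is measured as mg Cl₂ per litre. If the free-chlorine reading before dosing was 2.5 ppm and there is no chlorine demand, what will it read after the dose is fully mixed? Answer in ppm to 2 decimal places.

Mass of solution: 37.1 L × 1000 mL/L × 1.13 g/mL = 41,920 g.
Available chlorine delivered: 41,920 g × 0.098 = 4108 g as Cl₂.
Concentration rise: 4108 g / 469,000 L = 8.76 mg/L = 8.76 ppm.
Final FC: 2.5 + 8.76 = 11.26 ppm.

11.26 ppm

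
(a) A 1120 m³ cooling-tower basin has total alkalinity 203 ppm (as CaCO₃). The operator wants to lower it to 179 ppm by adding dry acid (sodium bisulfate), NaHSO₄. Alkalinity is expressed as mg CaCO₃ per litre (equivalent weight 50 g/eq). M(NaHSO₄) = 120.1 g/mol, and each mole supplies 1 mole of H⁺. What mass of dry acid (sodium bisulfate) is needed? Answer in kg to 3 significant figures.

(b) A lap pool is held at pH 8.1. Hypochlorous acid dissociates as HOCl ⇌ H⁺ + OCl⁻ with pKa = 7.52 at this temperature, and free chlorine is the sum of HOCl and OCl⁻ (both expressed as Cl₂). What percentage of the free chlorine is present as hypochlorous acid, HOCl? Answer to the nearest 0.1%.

(a) 64.6 kg; (b) 20.8%

(a) Volume: 1120 m³ = 1,120,000 L.
(a) Alkalinity to neutralize: (203 − 179) = 24 mg/L as CaCO₃ × 1,120,000 L = 26,880 g as CaCO₃.
(a) Equivalents of H⁺ required: 26,880 ÷ 50 g/eq = 537.6 eq = 537.6 mol NaHSO₄.
(a) Mass of NaHSO₄: 537.6 × 120.1 = 64,570 g.

(b) [OCl⁻]/[HOCl] = 10^(pH − pKa) = 10^(8.1 − 7.52) = 10^0.58 = 3.802.
(b) Fraction as HOCl = 1 / (1 + 3.802) = 0.2083.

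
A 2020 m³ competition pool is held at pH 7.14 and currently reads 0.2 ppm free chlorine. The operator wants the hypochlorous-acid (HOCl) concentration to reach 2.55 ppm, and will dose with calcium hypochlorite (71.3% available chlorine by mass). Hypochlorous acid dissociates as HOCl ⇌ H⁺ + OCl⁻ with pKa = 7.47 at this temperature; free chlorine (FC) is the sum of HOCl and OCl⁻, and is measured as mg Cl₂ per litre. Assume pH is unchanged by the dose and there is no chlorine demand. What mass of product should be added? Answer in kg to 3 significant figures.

10.0 kg

Volume: 2020 m³ = 2,020,000 L.
[OCl⁻]/[HOCl] = 10^(pH − pKa) = 10^(7.14 − 7.47) = 0.4677; fraction as HOCl = 1/(1 + 0.4677) = 0.6813.
Free chlorine required for 2.55 ppm HOCl: 2.55 / 0.6813 = 3.743 ppm.
FC to add: 3.743 − 0.2 = 3.543 mg/L as Cl₂.
Cl₂ equivalent: 3.543 mg/L × 2,020,000 L = 7156 g.
Product at 71.3% available Cl: 7156 / 0.713 = 10,040 g.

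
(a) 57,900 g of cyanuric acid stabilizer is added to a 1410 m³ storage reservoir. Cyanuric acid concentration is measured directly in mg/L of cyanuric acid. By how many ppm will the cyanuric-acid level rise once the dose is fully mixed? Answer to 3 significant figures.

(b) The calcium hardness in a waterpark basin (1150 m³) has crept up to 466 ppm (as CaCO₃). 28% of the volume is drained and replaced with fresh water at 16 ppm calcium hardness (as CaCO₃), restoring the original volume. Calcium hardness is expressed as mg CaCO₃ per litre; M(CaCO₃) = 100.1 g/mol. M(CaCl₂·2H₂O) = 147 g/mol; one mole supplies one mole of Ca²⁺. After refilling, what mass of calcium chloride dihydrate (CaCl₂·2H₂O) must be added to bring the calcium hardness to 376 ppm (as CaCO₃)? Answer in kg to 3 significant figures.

(a) Volume: 1410 m³ = 1,410,000 L.
(a) Rise: 57,900 g / 1,410,000 L × 1000 = 41.06 mg/L.

(b) Volume: 1150 m³ = 1,150,000 L.
(b) After draining 28% and refilling: 466 × 0.72 + 16 × 0.28 = 340 ppm.
(b) Deficit to target: 376 − 340 = 36 mg/L.
(b) As CaCO₃: 36 mg/L × 1,150,000 L = 41,400 g; ÷ 100.1 = 413.6 mol Ca²⁺.
(b) Mass: 413.6 × 147 = 60,800 g.

(a) 41.1 ppm; (b) 60.8 kg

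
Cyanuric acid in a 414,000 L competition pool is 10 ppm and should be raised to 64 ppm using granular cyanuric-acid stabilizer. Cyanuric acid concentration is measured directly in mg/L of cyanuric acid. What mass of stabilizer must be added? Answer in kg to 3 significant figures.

22.4 kg

CYA to add: (64 − 10) = 54 mg/L × 414,000 L = 22,360 g cyanuric acid.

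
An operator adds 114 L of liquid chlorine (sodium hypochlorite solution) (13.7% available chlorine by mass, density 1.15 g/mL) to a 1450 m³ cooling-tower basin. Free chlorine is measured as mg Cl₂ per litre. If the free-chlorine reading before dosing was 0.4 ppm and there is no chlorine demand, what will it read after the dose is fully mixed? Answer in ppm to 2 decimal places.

Volume: 1450 m³ = 1,450,000 L.
Mass of solution: 114 L × 1000 mL/L × 1.15 g/mL = 131,100 g.
Available chlorine delivered: 131,100 g × 0.137 = 17,960 g as Cl₂.
Concentration rise: 17,960 g / 1,450,000 L = 12.39 mg/L = 12.39 ppm.
Final FC: 0.4 + 12.39 = 12.79 ppm.

12.79 ppm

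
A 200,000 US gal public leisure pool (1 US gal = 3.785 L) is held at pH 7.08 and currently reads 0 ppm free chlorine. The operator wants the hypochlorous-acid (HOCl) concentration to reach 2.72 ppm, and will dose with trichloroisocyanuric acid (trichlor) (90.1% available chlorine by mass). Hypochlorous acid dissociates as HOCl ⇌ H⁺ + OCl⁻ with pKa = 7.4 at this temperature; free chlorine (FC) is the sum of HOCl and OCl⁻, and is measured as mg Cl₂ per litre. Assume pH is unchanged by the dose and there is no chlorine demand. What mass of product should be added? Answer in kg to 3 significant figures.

3.38 kg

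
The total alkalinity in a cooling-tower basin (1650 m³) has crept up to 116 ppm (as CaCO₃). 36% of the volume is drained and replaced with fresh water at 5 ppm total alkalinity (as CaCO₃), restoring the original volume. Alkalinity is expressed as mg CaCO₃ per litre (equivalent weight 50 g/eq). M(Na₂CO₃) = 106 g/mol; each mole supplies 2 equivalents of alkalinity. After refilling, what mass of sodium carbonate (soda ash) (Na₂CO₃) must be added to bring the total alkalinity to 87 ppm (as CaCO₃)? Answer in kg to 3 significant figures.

19.2 kg

Volume: 1650 m³ = 1,650,000 L.
After draining 36% and refilling: 116 × 0.64 + 5 × 0.36 = 76.04 ppm.
Deficit to target: 87 − 76.04 = 10.96 mg/L.
As CaCO₃: 10.96 mg/L × 1,650,000 L = 18,080 g; ÷ 50 g/eq ÷ 2 = 180.8 mol Na₂CO₃.
Mass: 180.8 × 106 = 19,170 g.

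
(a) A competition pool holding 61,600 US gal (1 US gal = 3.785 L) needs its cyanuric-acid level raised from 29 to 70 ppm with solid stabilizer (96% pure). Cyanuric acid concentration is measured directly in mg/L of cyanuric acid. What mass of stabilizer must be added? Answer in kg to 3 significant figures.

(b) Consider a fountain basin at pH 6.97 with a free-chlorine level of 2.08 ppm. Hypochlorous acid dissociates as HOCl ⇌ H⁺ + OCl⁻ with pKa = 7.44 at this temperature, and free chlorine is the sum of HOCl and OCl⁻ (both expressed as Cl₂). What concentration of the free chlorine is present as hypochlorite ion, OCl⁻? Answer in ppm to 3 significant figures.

(a) Volume: 61,600 US gal × 3.785 L/gal = 233,156 L.
(a) CYA to add: (70 − 29) = 41 mg/L × 233,156 L = 9559 g cyanuric acid.
(a) At 96% purity: 9559 / 0.96 = 9958 g product.

(b) [OCl⁻]/[HOCl] = 10^(pH − pKa) = 10^(6.97 − 7.44) = 10^-0.47 = 0.3388.
(b) Fraction as HOCl = 1 / (1 + 0.3388) = 0.7469.
(b) OCl⁻ = (1 − 0.7469) × 2.08 ppm = 0.5264 ppm.

(a) 9.96 kg; (b) 0.526 ppm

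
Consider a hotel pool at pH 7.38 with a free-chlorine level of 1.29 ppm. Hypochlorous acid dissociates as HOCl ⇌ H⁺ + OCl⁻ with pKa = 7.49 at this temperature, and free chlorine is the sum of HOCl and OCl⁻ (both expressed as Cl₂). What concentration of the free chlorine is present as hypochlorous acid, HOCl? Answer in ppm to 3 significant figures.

0.726 ppm

[OCl⁻]/[HOCl] = 10^(pH − pKa) = 10^(7.38 − 7.49) = 10^-0.11 = 0.7762.
Fraction as HOCl = 1 / (1 + 0.7762) = 0.563.
HOCl = 0.563 × 1.29 ppm = 0.7263 ppm.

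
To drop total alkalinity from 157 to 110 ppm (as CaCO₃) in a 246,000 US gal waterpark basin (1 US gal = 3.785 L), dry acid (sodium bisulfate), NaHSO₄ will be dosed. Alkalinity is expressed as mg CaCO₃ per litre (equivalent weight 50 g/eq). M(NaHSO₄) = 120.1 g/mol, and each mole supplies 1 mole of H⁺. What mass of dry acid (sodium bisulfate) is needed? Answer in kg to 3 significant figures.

105 kg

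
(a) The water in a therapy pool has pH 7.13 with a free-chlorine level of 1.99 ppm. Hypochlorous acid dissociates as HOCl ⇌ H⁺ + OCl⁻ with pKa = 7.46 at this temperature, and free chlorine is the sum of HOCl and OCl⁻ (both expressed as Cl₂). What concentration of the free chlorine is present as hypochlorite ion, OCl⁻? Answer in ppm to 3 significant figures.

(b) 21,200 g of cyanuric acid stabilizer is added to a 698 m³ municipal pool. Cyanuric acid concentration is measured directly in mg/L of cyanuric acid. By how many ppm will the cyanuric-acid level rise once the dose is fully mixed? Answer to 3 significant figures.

(a) 0.634 ppm; (b) 30.4 ppm

(a) [OCl⁻]/[HOCl] = 10^(pH − pKa) = 10^(7.13 − 7.46) = 10^-0.33 = 0.4677.
(a) Fraction as HOCl = 1 / (1 + 0.4677) = 0.6813.
(a) OCl⁻ = (1 − 0.6813) × 1.99 ppm = 0.6342 ppm.

(b) Volume: 698 m³ = 698,000 L.
(b) Rise: 21,200 g / 698,000 L × 1000 = 30.37 mg/L.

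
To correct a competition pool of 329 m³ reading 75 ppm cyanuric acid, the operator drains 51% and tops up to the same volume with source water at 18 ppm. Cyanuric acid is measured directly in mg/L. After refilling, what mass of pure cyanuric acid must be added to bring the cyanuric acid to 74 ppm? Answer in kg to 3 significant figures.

9.24 kg

Volume: 329 m³ = 329,000 L.
After draining 51% and refilling: 75 × 0.49 + 18 × 0.51 = 45.93 ppm.
Deficit to target: 74 − 45.93 = 28.07 mg/L.
Mass: 28.07 mg/L × 329,000 L = 9235 g cyanuric acid.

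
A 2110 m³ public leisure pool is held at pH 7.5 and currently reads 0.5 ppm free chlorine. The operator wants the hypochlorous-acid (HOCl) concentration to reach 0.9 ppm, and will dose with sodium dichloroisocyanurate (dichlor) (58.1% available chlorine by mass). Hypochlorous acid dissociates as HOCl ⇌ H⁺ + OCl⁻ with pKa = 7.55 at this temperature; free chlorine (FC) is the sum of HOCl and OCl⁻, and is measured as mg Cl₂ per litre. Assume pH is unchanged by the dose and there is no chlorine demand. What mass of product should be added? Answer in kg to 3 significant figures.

4.37 kg

Volume: 2110 m³ = 2,110,000 L.
[OCl⁻]/[HOCl] = 10^(pH − pKa) = 10^(7.5 − 7.55) = 0.8913; fraction as HOCl = 1/(1 + 0.8913) = 0.5288.
Free chlorine required for 0.9 ppm HOCl: 0.9 / 0.5288 = 1.702 ppm.
FC to add: 1.702 − 0.5 = 1.202 mg/L as Cl₂.
Cl₂ equivalent: 1.202 mg/L × 2,110,000 L = 2536 g.
Product at 58.1% available Cl: 2536 / 0.581 = 4366 g.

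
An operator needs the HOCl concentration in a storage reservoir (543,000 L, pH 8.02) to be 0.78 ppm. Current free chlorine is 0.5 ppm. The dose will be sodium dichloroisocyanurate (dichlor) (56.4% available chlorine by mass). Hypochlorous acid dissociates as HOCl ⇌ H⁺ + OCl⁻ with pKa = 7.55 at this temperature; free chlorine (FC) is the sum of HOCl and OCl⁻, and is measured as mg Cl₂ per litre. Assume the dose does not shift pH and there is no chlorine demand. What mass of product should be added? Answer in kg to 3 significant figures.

[OCl⁻]/[HOCl] = 10^(pH − pKa) = 10^(8.02 − 7.55) = 2.951; fraction as HOCl = 1/(1 + 2.951) = 0.2531.
Free chlorine required for 0.78 ppm HOCl: 0.78 / 0.2531 = 3.082 ppm.
FC to add: 3.082 − 0.5 = 2.582 mg/L as Cl₂.
Cl₂ equivalent: 2.582 mg/L × 543,000 L = 1402 g.
Product at 56.4% available Cl: 1402 / 0.564 = 2486 g.

2.49 kg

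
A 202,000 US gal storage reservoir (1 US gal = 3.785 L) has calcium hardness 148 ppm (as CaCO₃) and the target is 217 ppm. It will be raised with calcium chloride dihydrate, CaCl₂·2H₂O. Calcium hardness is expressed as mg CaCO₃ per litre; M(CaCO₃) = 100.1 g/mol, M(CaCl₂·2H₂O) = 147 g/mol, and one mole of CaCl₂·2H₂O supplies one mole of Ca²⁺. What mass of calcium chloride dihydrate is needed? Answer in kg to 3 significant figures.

77.5 kg

Volume: 202,000 US gal × 3.785 L/gal = 764,570 L.
Hardness to add: (217 − 148) = 69 mg/L as CaCO₃ × 764,570 L = 52,760 g as CaCO₃.
Moles of Ca²⁺ (1 mol Ca²⁺ ≡ 1 mol CaCO₃): 52,760 / 100.1 g/mol = 527 mol.
Mass of CaCl₂·2H₂O: 527 × 147 = 77,470 g.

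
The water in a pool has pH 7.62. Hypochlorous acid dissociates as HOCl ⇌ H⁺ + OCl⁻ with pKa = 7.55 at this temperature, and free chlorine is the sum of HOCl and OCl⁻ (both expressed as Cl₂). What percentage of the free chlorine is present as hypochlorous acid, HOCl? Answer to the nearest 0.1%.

[OCl⁻]/[HOCl] = 10^(pH − pKa) = 10^(7.62 − 7.55) = 10^0.07 = 1.175.
Fraction as HOCl = 1 / (1 + 1.175) = 0.4598.

46.0%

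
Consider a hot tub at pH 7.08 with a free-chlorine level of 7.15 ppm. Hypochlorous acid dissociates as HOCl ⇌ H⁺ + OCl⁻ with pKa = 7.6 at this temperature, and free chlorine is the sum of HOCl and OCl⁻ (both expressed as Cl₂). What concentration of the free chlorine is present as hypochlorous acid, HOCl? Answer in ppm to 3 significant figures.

5.49 ppm

[OCl⁻]/[HOCl] = 10^(pH − pKa) = 10^(7.08 − 7.6) = 10^-0.52 = 0.302.
Fraction as HOCl = 1 / (1 + 0.302) = 0.7681.
HOCl = 0.7681 × 7.15 ppm = 5.492 ppm.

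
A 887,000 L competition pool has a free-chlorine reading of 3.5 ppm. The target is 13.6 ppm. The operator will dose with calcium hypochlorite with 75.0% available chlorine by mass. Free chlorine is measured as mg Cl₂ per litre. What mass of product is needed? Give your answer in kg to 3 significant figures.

11.9 kg

Chlorine deficit: 13.6 − 3.5 = 10.1 ppm = 10.1 mg/L as Cl₂.
Cl₂ equivalent needed: 10.1 mg/L × 887,000 L = 8,959,000 mg = 8959 g.
Product at 75.0% available chlorine: 8959 / 0.75 = 11,940 g.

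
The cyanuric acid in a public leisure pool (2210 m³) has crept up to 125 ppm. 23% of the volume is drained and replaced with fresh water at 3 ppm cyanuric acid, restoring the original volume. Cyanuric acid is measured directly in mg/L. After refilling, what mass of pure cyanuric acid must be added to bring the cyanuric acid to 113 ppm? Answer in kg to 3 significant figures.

35.5 kg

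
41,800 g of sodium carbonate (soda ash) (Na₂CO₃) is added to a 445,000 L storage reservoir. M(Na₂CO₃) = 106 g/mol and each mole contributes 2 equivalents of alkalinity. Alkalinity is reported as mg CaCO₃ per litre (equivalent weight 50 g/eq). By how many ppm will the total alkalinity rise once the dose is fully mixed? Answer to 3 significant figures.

88.6 ppm

Moles of Na₂CO₃: 41,800 g ÷ 106 g/mol = 394.3 mol → 788.7 eq of alkalinity.
As CaCO₃: 788.7 eq × 50 g/eq = 39,430 g.
Rise: 39,430 g / 445,000 L × 1000 = 88.62 mg/L.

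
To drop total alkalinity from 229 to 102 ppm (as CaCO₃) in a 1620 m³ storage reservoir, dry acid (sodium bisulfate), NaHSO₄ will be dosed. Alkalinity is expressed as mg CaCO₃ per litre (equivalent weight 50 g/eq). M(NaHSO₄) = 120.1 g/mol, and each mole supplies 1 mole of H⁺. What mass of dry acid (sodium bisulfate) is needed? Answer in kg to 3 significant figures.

Volume: 1620 m³ = 1,620,000 L.
Alkalinity to neutralize: (229 − 102) = 127 mg/L as CaCO₃ × 1,620,000 L = 205,700 g as CaCO₃.
Equivalents of H⁺ required: 205,700 ÷ 50 g/eq = 4115 eq = 4115 mol NaHSO₄.
Mass of NaHSO₄: 4115 × 120.1 = 494,200 g.

494 kg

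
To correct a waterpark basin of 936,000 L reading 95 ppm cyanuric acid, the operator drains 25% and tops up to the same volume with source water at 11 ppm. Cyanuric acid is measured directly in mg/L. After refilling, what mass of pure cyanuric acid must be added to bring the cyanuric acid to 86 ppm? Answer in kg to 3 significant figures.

11.2 kg

After draining 25% and refilling: 95 × 0.75 + 11 × 0.25 = 74 ppm.
Deficit to target: 86 − 74 = 12 mg/L.
Mass: 12 mg/L × 936,000 L = 11,230 g cyanuric acid.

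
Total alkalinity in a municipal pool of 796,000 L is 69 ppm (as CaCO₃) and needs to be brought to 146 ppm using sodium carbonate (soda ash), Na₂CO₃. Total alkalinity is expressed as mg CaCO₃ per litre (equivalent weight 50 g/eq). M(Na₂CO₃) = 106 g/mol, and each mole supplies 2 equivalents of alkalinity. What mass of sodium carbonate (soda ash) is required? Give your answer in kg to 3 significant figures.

65.0 kg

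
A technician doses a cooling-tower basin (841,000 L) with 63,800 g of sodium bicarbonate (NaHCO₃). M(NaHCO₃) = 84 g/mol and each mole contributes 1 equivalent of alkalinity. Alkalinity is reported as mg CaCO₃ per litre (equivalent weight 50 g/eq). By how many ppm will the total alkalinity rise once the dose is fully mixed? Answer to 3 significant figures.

Moles of NaHCO₃: 63,800 g ÷ 84 g/mol = 759.5 mol → 759.5 eq of alkalinity.
As CaCO₃: 759.5 eq × 50 g/eq = 37,980 g.
Rise: 37,980 g / 841,000 L × 1000 = 45.16 mg/L.

45.2 ppm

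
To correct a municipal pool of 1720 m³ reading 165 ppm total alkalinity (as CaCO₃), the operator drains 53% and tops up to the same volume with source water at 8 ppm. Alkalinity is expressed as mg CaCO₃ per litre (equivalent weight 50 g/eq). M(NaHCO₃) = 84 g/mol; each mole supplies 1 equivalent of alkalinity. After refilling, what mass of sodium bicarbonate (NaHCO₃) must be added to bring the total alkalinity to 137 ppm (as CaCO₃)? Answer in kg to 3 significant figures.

160 kg

Volume: 1720 m³ = 1,720,000 L.
After draining 53% and refilling: 165 × 0.47 + 8 × 0.53 = 81.79 ppm.
Deficit to target: 137 − 81.79 = 55.21 mg/L.
As CaCO₃: 55.21 mg/L × 1,720,000 L = 94,960 g; ÷ 50 g/eq ÷ 1 = 1899 mol NaHCO₃.
Mass: 1899 × 84 = 159,500 g.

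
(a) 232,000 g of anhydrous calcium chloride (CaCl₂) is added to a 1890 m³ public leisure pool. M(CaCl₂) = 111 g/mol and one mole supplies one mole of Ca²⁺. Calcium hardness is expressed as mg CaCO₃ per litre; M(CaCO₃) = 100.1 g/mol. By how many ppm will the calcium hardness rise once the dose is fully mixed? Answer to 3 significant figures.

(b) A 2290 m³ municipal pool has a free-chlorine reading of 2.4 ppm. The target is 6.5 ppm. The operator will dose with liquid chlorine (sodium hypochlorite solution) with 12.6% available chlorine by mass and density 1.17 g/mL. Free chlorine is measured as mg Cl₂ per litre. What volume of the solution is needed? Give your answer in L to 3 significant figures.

(a) 111 ppm; (b) 63.7 L

(a) Volume: 1890 m³ = 1,890,000 L.
(a) Moles of Ca²⁺: 232,000 g ÷ 111 g/mol = 2090 mol.
(a) As CaCO₃: 2090 mol × 100.1 g/mol = 209,200 g.
(a) Rise: 209,200 g / 1,890,000 L × 1000 = 110.7 mg/L.

(b) Volume: 2290 m³ = 2,290,000 L.
(b) Chlorine deficit: 6.5 − 2.4 = 4.1 ppm = 4.1 mg/L as Cl₂.
(b) Cl₂ equivalent needed: 4.1 mg/L × 2,290,000 L = 9,389,000 mg = 9389 g.
(b) Product at 12.6% available chlorine: 9389 / 0.126 = 74,520 g.
(b) Volume at density 1.17 g/mL: 74,520 g ÷ 1.17 g/mL = 63,690 mL.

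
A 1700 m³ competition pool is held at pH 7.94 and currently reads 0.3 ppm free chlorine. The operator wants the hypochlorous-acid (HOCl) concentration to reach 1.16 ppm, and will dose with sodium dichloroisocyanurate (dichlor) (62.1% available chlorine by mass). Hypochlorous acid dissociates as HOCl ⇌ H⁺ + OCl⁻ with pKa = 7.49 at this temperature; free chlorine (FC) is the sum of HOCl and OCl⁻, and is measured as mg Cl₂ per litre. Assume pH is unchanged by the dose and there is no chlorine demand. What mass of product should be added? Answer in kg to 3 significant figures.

Volume: 1700 m³ = 1,700,000 L.
[OCl⁻]/[HOCl] = 10^(pH − pKa) = 10^(7.94 − 7.49) = 2.818; fraction as HOCl = 1/(1 + 2.818) = 0.2619.
Free chlorine required for 1.16 ppm HOCl: 1.16 / 0.2619 = 4.429 ppm.
FC to add: 4.429 − 0.3 = 4.129 mg/L as Cl₂.
Cl₂ equivalent: 4.129 mg/L × 1,700,000 L = 7020 g.
Product at 62.1% available Cl: 7020 / 0.621 = 11,300 g.

11.3 kg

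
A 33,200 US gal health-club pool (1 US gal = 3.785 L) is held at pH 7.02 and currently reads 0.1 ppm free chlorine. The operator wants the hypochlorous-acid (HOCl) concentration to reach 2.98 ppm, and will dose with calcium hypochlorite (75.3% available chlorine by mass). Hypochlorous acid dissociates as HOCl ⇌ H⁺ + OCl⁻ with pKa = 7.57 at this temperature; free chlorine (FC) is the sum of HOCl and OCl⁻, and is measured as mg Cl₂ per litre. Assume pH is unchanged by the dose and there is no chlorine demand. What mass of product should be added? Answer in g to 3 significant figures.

621 g

Volume: 33,200 US gal × 3.785 L/gal = 125,662 L.
[OCl⁻]/[HOCl] = 10^(pH − pKa) = 10^(7.02 − 7.57) = 0.2818; fraction as HOCl = 1/(1 + 0.2818) = 0.7801.
Free chlorine required for 2.98 ppm HOCl: 2.98 / 0.7801 = 3.82 ppm.
FC to add: 3.82 − 0.1 = 3.72 mg/L as Cl₂.
Cl₂ equivalent: 3.72 mg/L × 125,662 L = 467.4 g.
Product at 75.3% available Cl: 467.4 / 0.753 = 620.8 g.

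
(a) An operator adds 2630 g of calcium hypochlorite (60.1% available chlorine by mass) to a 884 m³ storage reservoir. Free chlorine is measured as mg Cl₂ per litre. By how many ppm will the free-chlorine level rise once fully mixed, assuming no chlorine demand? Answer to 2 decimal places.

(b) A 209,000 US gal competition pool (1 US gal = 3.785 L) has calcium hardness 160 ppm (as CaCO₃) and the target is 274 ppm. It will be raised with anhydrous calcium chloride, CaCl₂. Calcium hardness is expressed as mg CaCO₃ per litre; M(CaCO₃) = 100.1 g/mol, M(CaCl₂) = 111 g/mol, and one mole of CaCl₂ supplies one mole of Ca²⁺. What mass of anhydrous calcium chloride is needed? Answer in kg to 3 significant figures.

(a) Volume: 884 m³ = 884,000 L.
(a) Available chlorine delivered: 2630 g × 0.601 = 1581 g as Cl₂.
(a) Concentration rise: 1581 g / 884,000 L = 1.788 mg/L = 1.79 ppm.

(b) Volume: 209,000 US gal × 3.785 L/gal = 791,065 L.
(b) Hardness to add: (274 − 160) = 114 mg/L as CaCO₃ × 791,065 L = 90,180 g as CaCO₃.
(b) Moles of Ca²⁺ (1 mol Ca²⁺ ≡ 1 mol CaCO₃): 90,180 / 100.1 g/mol = 900.9 mol.
(b) Mass of CaCl₂: 900.9 × 111 = 100,000 g.

(a) 1.79 ppm; (b) 100 kg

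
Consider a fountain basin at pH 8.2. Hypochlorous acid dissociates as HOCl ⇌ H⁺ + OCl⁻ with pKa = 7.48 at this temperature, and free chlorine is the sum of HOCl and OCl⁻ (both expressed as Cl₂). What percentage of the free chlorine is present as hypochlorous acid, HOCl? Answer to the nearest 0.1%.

16.0%

[OCl⁻]/[HOCl] = 10^(pH − pKa) = 10^(8.2 − 7.48) = 10^0.72 = 5.248.
Fraction as HOCl = 1 / (1 + 5.248) = 0.16.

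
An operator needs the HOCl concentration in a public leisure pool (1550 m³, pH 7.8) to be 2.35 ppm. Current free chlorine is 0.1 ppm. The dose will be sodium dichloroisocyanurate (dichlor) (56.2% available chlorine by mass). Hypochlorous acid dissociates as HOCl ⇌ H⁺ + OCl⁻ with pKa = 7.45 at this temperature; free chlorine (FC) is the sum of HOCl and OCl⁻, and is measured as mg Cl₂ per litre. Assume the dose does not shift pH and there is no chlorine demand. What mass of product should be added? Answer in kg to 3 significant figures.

20.7 kg

Volume: 1550 m³ = 1,550,000 L.
[OCl⁻]/[HOCl] = 10^(pH − pKa) = 10^(7.8 − 7.45) = 2.239; fraction as HOCl = 1/(1 + 2.239) = 0.3088.
Free chlorine required for 2.35 ppm HOCl: 2.35 / 0.3088 = 7.611 ppm.
FC to add: 7.611 − 0.1 = 7.511 mg/L as Cl₂.
Cl₂ equivalent: 7.511 mg/L × 1,550,000 L = 11,640 g.
Product at 56.2% available Cl: 11,640 / 0.562 = 20,720 g.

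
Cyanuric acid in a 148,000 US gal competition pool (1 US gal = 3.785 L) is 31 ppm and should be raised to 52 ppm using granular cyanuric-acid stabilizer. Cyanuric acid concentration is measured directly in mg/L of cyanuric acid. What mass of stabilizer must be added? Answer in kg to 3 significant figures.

11.8 kg

Volume: 148,000 US gal × 3.785 L/gal = 560,180 L.
CYA to add: (52 − 31) = 21 mg/L × 560,180 L = 11,760 g cyanuric acid.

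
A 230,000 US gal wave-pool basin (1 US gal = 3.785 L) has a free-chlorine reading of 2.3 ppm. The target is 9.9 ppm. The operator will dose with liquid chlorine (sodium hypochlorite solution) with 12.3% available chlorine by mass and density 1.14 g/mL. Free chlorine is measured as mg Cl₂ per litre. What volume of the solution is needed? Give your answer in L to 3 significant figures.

Volume: 230,000 US gal × 3.785 L/gal = 870,550 L.
Chlorine deficit: 9.9 − 2.3 = 7.6 ppm = 7.6 mg/L as Cl₂.
Cl₂ equivalent needed: 7.6 mg/L × 870,550 L = 6,616,000 mg = 6616 g.
Product at 12.3% available chlorine: 6616 / 0.123 = 53,790 g.
Volume at density 1.14 g/mL: 53,790 g ÷ 1.14 g/mL = 47,180 mL.

47.2 L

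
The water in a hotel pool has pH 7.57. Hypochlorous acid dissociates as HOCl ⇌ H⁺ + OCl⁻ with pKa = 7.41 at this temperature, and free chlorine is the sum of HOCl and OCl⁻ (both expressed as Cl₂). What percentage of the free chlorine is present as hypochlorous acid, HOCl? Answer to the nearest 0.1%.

40.9%

[OCl⁻]/[HOCl] = 10^(pH − pKa) = 10^(7.57 − 7.41) = 10^0.16 = 1.445.
Fraction as HOCl = 1 / (1 + 1.445) = 0.4089.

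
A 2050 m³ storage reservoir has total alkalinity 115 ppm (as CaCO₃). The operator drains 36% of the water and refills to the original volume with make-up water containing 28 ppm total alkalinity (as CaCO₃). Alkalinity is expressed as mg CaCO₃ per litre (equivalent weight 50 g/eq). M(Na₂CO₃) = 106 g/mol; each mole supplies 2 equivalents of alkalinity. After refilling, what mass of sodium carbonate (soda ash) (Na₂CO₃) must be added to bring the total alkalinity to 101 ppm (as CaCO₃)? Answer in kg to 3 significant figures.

Volume: 2050 m³ = 2,050,000 L.
After draining 36% and refilling: 115 × 0.64 + 28 × 0.36 = 83.68 ppm.
Deficit to target: 101 − 83.68 = 17.32 mg/L.
As CaCO₃: 17.32 mg/L × 2,050,000 L = 35,510 g; ÷ 50 g/eq ÷ 2 = 355.1 mol Na₂CO₃.
Mass: 355.1 × 106 = 37,640 g.

37.6 kg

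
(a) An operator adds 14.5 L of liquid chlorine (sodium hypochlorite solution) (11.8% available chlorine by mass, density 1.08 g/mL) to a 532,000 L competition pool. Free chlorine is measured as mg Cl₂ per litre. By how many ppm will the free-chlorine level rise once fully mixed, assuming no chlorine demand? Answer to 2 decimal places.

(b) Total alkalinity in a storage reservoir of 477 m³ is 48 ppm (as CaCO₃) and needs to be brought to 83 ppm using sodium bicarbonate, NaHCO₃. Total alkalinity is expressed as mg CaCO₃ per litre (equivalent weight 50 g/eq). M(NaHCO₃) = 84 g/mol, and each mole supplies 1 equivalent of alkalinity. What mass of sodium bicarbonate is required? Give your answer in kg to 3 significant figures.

(a) Mass of solution: 14.5 L × 1000 mL/L × 1.08 g/mL = 15,660 g.
(a) Available chlorine delivered: 15,660 g × 0.118 = 1848 g as Cl₂.
(a) Concentration rise: 1848 g / 532,000 L = 3.473 mg/L = 3.47 ppm.

(b) Volume: 477 m³ = 477,000 L.
(b) Alkalinity to add: (83 − 48) = 35 mg/L as CaCO₃ × 477,000 L = 16,700 g as CaCO₃.
(b) Equivalents: 16,700 g ÷ 50 g/eq = 333.9 eq.
(b) NaHCO₃ supplies 1 eq per mole → 333.9 mol.
(b) Mass: 333.9 mol × 84 g/mol = 28,050 g.

(a) 3.47 ppm; (b) 28.0 kg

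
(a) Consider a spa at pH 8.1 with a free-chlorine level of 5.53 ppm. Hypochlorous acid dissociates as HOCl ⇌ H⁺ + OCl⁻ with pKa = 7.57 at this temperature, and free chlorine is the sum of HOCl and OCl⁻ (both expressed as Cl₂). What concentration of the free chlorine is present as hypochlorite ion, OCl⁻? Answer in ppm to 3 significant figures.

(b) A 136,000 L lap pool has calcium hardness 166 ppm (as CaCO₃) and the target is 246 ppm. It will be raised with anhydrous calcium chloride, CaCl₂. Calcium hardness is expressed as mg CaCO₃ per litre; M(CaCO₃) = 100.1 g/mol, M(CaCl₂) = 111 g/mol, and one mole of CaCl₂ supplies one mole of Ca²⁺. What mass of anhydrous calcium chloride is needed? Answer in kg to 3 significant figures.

(a) 4.27 ppm; (b) 12.1 kg

(a) [OCl⁻]/[HOCl] = 10^(pH − pKa) = 10^(8.1 − 7.57) = 10^0.53 = 3.388.
(a) Fraction as HOCl = 1 / (1 + 3.388) = 0.2279.
(a) OCl⁻ = (1 − 0.2279) × 5.53 ppm = 4.27 ppm.

(b) Hardness to add: (246 − 166) = 80 mg/L as CaCO₃ × 136,000 L = 10,880 g as CaCO₃.
(b) Moles of Ca²⁺ (1 mol Ca²⁺ ≡ 1 mol CaCO₃): 10,880 / 100.1 g/mol = 108.7 mol.
(b) Mass of CaCl₂: 108.7 × 111 = 12,060 g.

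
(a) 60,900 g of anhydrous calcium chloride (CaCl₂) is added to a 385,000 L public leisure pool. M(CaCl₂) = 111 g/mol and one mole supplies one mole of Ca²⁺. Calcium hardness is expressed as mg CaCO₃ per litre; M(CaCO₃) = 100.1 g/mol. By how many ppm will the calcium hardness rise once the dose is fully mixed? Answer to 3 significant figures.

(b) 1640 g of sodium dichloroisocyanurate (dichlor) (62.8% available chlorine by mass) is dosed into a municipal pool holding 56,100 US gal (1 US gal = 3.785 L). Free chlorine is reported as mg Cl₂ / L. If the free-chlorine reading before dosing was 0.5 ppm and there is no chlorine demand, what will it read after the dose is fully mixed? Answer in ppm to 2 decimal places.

(a) 143 ppm; (b) 5.35 ppm

(a) Moles of Ca²⁺: 60,900 g ÷ 111 g/mol = 548.6 mol.
(a) As CaCO₃: 548.6 mol × 100.1 g/mol = 54,920 g.
(a) Rise: 54,920 g / 385,000 L × 1000 = 142.6 mg/L.

(b) Volume: 56,100 US gal × 3.785 L/gal = 212,338 L.
(b) Available chlorine delivered: 1640 g × 0.628 = 1030 g as Cl₂.
(b) Concentration rise: 1030 g / 212,338 L = 4.85 mg/L = 4.85 ppm.
(b) Final FC: 0.5 + 4.85 = 5.35 ppm.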